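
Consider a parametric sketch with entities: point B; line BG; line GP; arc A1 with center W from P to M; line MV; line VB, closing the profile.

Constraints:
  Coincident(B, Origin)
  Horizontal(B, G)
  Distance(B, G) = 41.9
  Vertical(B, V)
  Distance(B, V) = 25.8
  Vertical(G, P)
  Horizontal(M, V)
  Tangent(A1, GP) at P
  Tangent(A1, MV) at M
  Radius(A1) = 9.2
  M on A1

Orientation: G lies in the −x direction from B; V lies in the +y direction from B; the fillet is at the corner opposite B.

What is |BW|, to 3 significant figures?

36.7

BV is vertical with |BV| = 25.8 and V on the +y side, so V = (0.00, 25.8). The virtual corner opposite B is at (-41.9, 25.8). Since A1 is tangent to GP there, WP ⟂ GP and A1 meets MV tangentially, so WM is at right angles to MV, with radius 9.2, so the center W sits 9.2 in from both sides at W = (-32.7, 16.6). Then |BW| = |W − B| = 36.7.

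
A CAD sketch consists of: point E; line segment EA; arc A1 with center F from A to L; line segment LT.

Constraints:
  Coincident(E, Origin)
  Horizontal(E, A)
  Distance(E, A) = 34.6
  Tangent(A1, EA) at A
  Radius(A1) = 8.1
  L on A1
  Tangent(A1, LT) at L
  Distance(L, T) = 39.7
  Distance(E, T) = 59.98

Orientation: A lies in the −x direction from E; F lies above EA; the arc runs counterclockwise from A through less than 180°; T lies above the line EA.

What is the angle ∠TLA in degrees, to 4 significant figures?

128.9°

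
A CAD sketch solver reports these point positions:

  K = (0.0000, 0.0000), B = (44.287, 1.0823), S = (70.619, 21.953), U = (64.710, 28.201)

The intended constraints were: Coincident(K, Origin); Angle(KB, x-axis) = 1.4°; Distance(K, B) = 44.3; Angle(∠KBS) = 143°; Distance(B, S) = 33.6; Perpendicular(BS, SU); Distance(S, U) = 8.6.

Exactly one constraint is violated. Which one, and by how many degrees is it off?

Perpendicular(BS, SU) — off by 5.00°.

K = (0.00, 0.00) ✓; KB at 1.400° ✓; |KB| = 44.30 ✓; ∠KBS = 143.0° ✓; |BS| = 33.60 ✓; ∠(BS, SU) = 95.00° ✗; |SU| = 8.600 ✓.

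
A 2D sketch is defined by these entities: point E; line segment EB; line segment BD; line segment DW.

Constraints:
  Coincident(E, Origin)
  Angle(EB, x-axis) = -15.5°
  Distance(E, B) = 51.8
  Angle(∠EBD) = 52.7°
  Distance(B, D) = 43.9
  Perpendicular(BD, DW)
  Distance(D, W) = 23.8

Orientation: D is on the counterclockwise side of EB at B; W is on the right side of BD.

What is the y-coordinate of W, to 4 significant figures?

35.76

E is at the origin; EB runs at -15.5° with length 51.8, so B = 51.8·(cos -15.5°, sin -15.5°) = (49.92, -13.84). ∠EBD = 52.7°, so BD runs at -15.5° + (180° − 52.7°) = 111.8° from the x-axis; with |BD| = 43.9, D = B + 43.9·(cos 111.8°, sin 111.8°) = (33.61, 26.92). The perpendicularity gives DW at right angles to BD; with |DW| = 23.8 on the right of BD, W = D + 23.8·(0.9285, 0.3714) = (55.71, 35.76). So W.y = 35.76.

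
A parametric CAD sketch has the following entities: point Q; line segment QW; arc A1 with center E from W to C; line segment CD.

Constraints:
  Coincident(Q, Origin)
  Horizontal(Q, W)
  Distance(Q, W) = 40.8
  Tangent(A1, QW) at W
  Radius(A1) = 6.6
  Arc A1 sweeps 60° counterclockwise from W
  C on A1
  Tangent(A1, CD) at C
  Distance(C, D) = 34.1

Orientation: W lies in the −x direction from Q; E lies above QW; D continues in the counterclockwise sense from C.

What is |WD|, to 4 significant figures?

39.95

Q is at the origin; QW is horizontal with |QW| = 40.8 and W on the −x side, so W = (-40.80, 0.000). Tangency of A1 to QW means the radius EW is perpendicular to QW, so E = W + (0, 6.6) = (-40.80, 6.600). On A1, W sits at bearing -90° from E; a 60° counterclockwise sweep puts C at bearing -30°, so C = E + 6.6·(cos -30°, sin -30°) = (-35.08, 3.300). Tangency of A1 to CD means the radius EC is perpendicular to CD, so CD runs along (−sin -30°, cos -30°); with |CD| = 34.1, D = (-18.03, 32.83). Then |WD| = |D − W| = 39.95.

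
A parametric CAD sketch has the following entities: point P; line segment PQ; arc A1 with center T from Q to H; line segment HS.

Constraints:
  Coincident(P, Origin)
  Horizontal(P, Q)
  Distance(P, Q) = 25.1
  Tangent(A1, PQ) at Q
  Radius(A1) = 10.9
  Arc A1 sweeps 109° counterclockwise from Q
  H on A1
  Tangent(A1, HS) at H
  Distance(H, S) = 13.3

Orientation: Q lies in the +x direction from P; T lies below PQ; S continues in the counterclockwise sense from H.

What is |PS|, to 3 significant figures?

33.1

P is at the origin; PQ is horizontal with |PQ| = 25.1 and Q on the +x side, so Q = (25.1, 0.00). The tangent condition forces TQ to be normal to PQ, so T = Q + (0, -10.9) = (25.1, -10.9). On A1, Q sits at bearing 90° from T; a 109° counterclockwise sweep puts H at bearing 199°, so H = T + 10.9·(cos 199°, sin 199°) = (14.8, -14.4). The tangent condition forces TH to be normal to HS, so HS runs along (−sin 199°, cos 199°); with |HS| = 13.3, S = (19.1, -27.0). Then |PS| = |S − P| = 33.1.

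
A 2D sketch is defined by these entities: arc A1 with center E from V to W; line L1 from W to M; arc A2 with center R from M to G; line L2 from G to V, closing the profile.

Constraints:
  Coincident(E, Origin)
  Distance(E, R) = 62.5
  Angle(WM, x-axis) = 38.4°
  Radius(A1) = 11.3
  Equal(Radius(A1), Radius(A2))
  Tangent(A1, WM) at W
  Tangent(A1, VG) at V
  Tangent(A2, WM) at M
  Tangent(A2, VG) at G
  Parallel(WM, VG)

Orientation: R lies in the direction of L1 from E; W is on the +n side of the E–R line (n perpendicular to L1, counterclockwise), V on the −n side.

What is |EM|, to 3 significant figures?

63.5

Tangency of A1 to both parallel lines with radius 11.3 puts W and V at E ± 11.3·n: W = (-7.02, 8.86), V = (7.02, -8.86). Equal radii place M and G the same way about R: M = R + 11.3·n = (42.0, 47.7), G = R − 11.3·n = (56.0, 30.0). Then |EM| = |M − E| = 63.5.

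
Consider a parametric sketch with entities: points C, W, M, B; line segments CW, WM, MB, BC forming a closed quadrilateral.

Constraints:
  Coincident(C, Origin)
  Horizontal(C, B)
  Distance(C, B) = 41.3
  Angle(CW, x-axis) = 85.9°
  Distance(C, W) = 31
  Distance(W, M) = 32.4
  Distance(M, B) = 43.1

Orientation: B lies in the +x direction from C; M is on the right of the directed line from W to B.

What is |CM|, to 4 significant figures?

2.167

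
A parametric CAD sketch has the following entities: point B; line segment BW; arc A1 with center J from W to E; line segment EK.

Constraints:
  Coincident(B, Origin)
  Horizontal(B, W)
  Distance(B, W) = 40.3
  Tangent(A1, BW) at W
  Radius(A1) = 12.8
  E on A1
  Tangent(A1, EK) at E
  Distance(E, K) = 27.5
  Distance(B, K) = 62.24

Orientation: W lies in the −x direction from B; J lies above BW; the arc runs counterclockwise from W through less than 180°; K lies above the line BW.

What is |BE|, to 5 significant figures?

35.850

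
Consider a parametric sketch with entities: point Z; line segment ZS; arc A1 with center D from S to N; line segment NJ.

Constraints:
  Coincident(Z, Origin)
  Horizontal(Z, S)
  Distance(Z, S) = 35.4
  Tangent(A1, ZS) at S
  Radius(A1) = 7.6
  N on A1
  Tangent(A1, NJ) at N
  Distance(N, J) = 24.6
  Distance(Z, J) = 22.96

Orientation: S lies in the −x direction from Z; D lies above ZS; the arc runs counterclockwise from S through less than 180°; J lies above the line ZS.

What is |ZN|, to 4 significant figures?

30.18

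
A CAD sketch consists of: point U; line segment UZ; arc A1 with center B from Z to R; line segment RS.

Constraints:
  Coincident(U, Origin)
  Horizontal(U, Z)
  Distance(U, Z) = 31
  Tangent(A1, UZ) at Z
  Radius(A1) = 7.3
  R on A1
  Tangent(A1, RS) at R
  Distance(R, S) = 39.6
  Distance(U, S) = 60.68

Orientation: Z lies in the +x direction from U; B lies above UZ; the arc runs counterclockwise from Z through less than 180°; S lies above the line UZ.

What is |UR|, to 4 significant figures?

38.98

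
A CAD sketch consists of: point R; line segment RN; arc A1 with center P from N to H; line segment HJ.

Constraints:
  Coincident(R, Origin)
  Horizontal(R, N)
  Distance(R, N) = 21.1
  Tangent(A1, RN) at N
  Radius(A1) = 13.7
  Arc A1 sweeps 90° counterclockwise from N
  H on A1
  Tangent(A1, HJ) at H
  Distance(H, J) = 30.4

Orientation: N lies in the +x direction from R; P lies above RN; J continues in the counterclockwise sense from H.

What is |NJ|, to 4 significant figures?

46.18

R is at the origin; RN is horizontal with |RN| = 21.1 and N on the +x side, so N = (21.10, 0.000). The tangent condition forces PN to be normal to RN, so P = N + (0, 13.7) = (21.10, 13.70). On A1, N sits at bearing -90° from P; a 90° counterclockwise sweep puts H at bearing 0°, so H = P + 13.7·(cos 0°, sin 0°) = (34.80, 13.70). The tangent condition forces PH to be normal to HJ, so HJ runs along (−sin 0°, cos 0°); with |HJ| = 30.4, J = (34.80, 44.10). Then |NJ| = |J − N| = 46.18.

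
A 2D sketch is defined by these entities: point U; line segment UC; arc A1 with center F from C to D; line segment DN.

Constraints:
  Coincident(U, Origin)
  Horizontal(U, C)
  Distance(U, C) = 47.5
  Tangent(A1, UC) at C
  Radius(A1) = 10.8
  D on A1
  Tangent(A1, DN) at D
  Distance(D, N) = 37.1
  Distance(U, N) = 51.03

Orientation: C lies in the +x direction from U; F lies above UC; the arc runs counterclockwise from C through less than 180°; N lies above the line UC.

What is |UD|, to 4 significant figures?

57.82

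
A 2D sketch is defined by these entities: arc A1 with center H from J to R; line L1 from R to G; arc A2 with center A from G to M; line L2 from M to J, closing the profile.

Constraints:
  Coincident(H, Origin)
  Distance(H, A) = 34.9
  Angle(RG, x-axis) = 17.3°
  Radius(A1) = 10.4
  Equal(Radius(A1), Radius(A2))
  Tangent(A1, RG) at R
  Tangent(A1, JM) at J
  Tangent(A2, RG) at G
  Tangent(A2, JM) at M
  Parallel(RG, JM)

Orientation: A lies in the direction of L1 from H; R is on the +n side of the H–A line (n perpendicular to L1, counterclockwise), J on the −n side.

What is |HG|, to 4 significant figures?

36.42

Tangency of A1 to both parallel lines with radius 10.4 puts R and J at H ± 10.4·n: R = (-3.093, 9.930), J = (3.093, -9.930). Equal radii place G and M the same way about A: G = A + 10.4·n = (30.23, 20.31), M = A − 10.4·n = (36.41, 0.4489). Then |HG| = |G − H| = 36.42.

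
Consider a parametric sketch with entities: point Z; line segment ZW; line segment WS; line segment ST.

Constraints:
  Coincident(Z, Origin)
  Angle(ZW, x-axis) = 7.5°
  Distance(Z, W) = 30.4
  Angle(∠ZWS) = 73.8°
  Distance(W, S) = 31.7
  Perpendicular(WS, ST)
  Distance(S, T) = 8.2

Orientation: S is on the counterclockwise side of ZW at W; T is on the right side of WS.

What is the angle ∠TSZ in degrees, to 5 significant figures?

141.50°

Z is at the origin; ZW runs at 7.5° with length 30.4, so W = 30.4·(cos 7.5°, sin 7.5°) = (30.140, 3.9680). ∠ZWS = 73.8°, so WS runs at 7.5° + (180° − 73.8°) = 113.70° from the x-axis; with |WS| = 31.7, S = W + 31.7·(cos 113.70°, sin 113.70°) = (17.398, 32.995). The perpendicularity gives ST at right angles to WS; with |ST| = 8.2 on the right of WS, T = S + 8.2·(0.91566, 0.40195) = (24.907, 36.290). Then cos ∠TSZ = ST·SZ / (|ST||SZ|), giving 141.50°.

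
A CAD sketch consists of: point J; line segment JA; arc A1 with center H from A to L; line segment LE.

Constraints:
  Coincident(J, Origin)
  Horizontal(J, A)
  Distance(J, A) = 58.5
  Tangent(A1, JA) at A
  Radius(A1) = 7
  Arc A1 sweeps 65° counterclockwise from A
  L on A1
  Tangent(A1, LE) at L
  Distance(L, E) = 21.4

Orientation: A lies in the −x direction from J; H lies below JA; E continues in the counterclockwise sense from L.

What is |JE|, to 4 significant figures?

77.52

On A1, A sits at bearing 90° from H; a 65° counterclockwise sweep puts L at bearing 155°, so L = H + 7.0·(cos 155°, sin 155°) = (-64.84, -4.042). Tangency of A1 to LE means the radius HL is perpendicular to LE, so LE runs along (−sin 155°, cos 155°); with |LE| = 21.4, E = (-73.89, -23.44). Then |JE| = |E − J| = 77.52.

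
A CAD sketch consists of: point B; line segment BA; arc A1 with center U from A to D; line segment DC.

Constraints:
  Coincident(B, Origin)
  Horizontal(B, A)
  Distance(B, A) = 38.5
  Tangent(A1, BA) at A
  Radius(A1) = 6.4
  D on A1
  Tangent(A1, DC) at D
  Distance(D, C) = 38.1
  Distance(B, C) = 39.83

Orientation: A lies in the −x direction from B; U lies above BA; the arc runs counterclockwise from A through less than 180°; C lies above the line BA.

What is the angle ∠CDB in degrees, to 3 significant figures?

67.7°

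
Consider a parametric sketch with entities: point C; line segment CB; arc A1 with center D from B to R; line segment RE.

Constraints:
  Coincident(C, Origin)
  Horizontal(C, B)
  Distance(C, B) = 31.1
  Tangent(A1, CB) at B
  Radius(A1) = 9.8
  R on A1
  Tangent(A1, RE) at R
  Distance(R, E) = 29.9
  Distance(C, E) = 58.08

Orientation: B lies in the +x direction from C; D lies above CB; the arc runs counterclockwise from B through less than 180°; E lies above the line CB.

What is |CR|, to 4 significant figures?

41.86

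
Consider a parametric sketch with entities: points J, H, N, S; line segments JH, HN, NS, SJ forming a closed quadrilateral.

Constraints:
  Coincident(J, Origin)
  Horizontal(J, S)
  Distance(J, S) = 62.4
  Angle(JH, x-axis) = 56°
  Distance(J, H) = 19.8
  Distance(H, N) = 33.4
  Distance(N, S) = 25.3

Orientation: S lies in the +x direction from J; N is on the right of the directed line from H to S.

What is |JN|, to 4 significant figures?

37.66

Checks: |HN| = 33.40 ✓; |NS| = 25.30 ✓.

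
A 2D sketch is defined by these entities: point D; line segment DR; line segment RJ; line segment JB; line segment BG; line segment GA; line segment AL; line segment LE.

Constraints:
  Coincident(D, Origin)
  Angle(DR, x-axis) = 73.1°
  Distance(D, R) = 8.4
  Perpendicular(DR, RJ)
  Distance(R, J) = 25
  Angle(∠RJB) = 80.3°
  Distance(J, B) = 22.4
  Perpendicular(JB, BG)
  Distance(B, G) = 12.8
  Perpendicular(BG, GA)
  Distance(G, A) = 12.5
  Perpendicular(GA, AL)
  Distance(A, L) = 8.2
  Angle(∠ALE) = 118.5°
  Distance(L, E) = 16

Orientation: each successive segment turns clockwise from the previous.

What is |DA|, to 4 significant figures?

10.74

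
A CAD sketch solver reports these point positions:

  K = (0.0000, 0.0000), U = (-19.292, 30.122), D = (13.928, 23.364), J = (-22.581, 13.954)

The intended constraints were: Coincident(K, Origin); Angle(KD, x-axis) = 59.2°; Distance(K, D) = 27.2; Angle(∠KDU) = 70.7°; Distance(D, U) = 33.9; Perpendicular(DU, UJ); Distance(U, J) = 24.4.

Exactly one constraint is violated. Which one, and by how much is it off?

Distance(U, J) = 24.4 — off by 7.90.

K = (0.00, 0.00) ✓; KD at 59.20° ✓; |KD| = 27.20 ✓; ∠KDU = 70.70° ✓; |DU| = 33.90 ✓; ∠(DU, UJ) = 90.00° ✓; |UJ| = 16.50 ✗.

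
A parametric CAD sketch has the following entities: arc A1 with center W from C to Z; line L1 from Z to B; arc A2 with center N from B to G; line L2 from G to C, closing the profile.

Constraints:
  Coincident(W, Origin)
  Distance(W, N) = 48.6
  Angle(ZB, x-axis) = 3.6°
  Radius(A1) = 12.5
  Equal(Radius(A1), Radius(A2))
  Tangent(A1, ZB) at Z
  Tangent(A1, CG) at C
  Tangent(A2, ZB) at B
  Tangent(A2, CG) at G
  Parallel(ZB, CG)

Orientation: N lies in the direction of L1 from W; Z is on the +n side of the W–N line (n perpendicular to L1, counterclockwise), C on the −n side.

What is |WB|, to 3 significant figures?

50.2

The slot axis is L1's direction at 3.6°, so u = (cos 3.6°, sin 3.6°) = (0.998, 0.0628) and n = (−sin 3.6°, cos 3.6°) = (-0.0628, 0.998). W is at the origin and N lies 48.6 along u from W, so N = 48.6·u = (48.5, 3.05). Tangency of A1 to both parallel lines with radius 12.5 puts Z and C at W ± 12.5·n: Z = (-0.785, 12.5), C = (0.785, -12.5). Equal radii place B and G the same way about N: B = N + 12.5·n = (47.7, 15.5), G = N − 12.5·n = (49.3, -9.42). Then |WB| = |B − W| = 50.2.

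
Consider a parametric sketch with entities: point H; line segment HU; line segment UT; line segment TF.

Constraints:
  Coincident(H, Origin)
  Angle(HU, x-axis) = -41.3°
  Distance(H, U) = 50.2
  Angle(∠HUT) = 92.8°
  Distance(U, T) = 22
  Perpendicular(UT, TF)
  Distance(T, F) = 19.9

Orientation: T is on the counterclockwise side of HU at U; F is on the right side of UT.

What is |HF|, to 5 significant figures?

74.186

H is at the origin; HU runs at -41.3° with length 50.2, so U = 50.2·(cos -41.3°, sin -41.3°) = (37.713, -33.132). ∠HUT = 92.8°, so UT runs at -41.3° + (180° − 92.8°) = 45.900° from the x-axis; with |UT| = 22.0, T = U + 22.0·(cos 45.900°, sin 45.900°) = (53.024, -17.333). UT ⟂ TF; with |TF| = 19.9 on the right of UT, F = T + 19.9·(0.71813, -0.69591) = (67.314, -31.182). Then |HF| = |F − H| = 74.186.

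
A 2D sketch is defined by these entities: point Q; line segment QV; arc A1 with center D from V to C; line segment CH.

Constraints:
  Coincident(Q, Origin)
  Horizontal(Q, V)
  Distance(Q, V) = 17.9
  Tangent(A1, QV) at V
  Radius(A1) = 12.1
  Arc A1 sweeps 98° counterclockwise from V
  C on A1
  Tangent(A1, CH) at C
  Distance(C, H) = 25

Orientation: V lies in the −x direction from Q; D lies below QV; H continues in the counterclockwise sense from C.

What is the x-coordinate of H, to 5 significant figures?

-26.403

On A1, V sits at bearing 90° from D; a 98° counterclockwise sweep puts C at bearing 188°, so C = D + 12.1·(cos 188°, sin 188°) = (-29.882, -13.784). Since A1 is tangent to CH there, DC ⟂ CH, so CH runs along (−sin 188°, cos 188°); with |CH| = 25.0, H = (-26.403, -38.541). So H.x = -26.403.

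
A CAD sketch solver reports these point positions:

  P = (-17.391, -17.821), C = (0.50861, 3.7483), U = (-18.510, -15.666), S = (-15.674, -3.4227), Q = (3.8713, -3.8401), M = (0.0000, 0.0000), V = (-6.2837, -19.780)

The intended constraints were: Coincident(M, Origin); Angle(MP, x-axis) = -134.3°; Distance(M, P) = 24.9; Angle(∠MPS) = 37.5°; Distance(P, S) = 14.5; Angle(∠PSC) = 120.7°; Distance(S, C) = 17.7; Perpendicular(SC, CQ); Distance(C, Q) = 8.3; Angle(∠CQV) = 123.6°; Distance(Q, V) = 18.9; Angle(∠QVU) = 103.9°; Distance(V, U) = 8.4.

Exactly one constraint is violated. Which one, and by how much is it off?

Distance(V, U) = 8.4 — off by 4.50.

M = (0.00, 0.00) ✓; MP at -134.3° ✓; |MP| = 24.90 ✓; ∠MPS = 37.50° ✓; |PS| = 14.50 ✓; ∠PSC = 120.7° ✓; |SC| = 17.70 ✓; ∠(SC, CQ) = 90.00° ✓; |CQ| = 8.300 ✓; ∠CQV = 123.6° ✓; |QV| = 18.90 ✓; ∠QVU = 103.9° ✓; |VU| = 12.90 ✗.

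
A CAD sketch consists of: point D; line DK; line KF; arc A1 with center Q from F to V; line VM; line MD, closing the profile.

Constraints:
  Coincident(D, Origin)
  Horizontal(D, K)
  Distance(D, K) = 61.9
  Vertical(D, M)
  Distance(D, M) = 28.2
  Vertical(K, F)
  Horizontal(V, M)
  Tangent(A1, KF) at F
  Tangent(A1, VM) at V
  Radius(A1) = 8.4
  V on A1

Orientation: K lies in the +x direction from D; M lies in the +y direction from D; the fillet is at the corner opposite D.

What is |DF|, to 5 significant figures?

64.990

D is at the origin; DK is horizontal with |DK| = 61.9 and K on the +x side, so K = (61.900, 0.0000). D and M share the same x with |DM| = 28.2 and M on the +y side, so M = (0.0000, 28.200). The virtual corner opposite D is at (61.900, 28.200). A1 meets KF tangentially, so QF is at right angles to KF and tangency of A1 to VM means the radius QV is perpendicular to VM, with radius 8.4, so the center Q sits 8.4 in from both sides at Q = (53.500, 19.800). That places the tangent points at F = (61.900, 19.800) on KF and V = (53.500, 28.200) on VM. Then |DF| = |F − D| = 64.990.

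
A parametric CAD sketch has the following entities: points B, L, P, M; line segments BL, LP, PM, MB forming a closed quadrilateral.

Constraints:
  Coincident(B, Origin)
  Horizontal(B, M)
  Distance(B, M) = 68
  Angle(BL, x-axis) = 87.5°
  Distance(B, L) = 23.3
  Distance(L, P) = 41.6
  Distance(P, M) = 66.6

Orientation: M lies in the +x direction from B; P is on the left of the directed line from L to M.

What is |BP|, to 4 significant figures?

61.33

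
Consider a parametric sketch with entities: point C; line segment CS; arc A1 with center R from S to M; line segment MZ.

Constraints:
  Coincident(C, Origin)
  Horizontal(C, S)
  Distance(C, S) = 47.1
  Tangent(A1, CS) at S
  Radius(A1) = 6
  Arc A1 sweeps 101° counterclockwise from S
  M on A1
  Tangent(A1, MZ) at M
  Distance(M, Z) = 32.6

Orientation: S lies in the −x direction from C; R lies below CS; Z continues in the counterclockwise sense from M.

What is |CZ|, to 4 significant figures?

60.99

C is at the origin; CS is horizontal with |CS| = 47.1 and S on the −x side, so S = (-47.10, 0.000). A1 meets CS tangentially, so RS is at right angles to CS, so R = S + (0, -6) = (-47.10, -6.000). On A1, S sits at bearing 90° from R; a 101° counterclockwise sweep puts M at bearing 191°, so M = R + 6.0·(cos 191°, sin 191°) = (-52.99, -7.145). The tangent condition forces RM to be normal to MZ, so MZ runs along (−sin 191°, cos 191°); with |MZ| = 32.6, Z = (-46.77, -39.15). Then |CZ| = |Z − C| = 60.99.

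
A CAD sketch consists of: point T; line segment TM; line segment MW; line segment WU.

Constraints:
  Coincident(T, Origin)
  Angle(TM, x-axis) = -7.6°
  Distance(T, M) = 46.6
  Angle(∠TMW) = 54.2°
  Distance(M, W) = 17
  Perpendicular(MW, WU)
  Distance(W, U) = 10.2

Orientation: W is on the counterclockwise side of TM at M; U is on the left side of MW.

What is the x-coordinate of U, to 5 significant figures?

29.168

∠TMW = 54.2°, so MW runs at -7.6° + (180° − 54.2°) = 118.20° from the x-axis; with |MW| = 17.0, W = M + 17.0·(cos 118.20°, sin 118.20°) = (38.157, 8.8190). MW is perpendicular to WU; with |WU| = 10.2 on the left of MW, U = W + 10.2·(-0.88130, -0.47255) = (29.168, 3.9990). So U.x = 29.168.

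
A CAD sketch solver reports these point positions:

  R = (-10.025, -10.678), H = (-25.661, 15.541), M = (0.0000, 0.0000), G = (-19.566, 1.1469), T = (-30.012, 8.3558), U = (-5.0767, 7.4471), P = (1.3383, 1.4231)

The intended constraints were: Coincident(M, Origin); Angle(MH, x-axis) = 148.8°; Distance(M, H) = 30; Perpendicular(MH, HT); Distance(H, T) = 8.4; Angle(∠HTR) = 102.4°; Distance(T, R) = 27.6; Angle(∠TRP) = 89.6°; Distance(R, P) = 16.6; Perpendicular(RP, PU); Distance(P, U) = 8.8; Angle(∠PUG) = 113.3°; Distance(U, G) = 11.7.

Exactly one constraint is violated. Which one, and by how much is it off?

Distance(U, G) = 11.7 — off by 4.10.

M = (0.00, 0.00) ✓; MH at 148.8° ✓; |MH| = 30.00 ✓; ∠(MH, HT) = 90.00° ✓; |HT| = 8.400 ✓; ∠HTR = 102.4° ✓; |TR| = 27.60 ✓; ∠TRP = 89.60° ✓; |RP| = 16.60 ✓; ∠(RP, PU) = 90.00° ✓; |PU| = 8.800 ✓; ∠PUG = 113.3° ✓; |UG| = 15.80 ✗.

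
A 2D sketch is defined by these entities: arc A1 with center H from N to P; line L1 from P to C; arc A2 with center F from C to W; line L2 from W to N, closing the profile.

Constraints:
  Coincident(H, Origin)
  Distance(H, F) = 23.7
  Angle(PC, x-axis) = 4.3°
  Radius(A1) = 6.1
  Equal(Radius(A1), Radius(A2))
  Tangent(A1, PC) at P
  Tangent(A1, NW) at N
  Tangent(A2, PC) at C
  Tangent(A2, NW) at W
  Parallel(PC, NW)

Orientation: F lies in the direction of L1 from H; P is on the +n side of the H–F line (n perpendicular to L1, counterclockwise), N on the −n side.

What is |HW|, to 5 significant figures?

24.472

The slot axis is L1's direction at 4.3°, so u = (cos 4.3°, sin 4.3°) = (0.99719, 0.074979) and n = (−sin 4.3°, cos 4.3°) = (-0.074979, 0.99719). H is at the origin and F lies 23.7 along u from H, so F = 23.7·u = (23.633, 1.7770). Tangency of A1 to both parallel lines with radius 6.1 puts P and N at H ± 6.1·n: P = (-0.45737, 6.0828), N = (0.45737, -6.0828). Equal radii place C and W the same way about F: C = F + 6.1·n = (23.176, 7.8598), W = F − 6.1·n = (24.091, -4.3058). Then |HW| = |W − H| = 24.472.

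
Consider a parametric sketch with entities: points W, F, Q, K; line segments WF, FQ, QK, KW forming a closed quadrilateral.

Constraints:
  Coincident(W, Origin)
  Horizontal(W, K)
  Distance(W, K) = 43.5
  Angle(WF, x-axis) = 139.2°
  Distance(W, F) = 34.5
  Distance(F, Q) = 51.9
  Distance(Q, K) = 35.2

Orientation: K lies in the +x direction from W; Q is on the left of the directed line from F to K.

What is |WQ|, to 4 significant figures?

39.27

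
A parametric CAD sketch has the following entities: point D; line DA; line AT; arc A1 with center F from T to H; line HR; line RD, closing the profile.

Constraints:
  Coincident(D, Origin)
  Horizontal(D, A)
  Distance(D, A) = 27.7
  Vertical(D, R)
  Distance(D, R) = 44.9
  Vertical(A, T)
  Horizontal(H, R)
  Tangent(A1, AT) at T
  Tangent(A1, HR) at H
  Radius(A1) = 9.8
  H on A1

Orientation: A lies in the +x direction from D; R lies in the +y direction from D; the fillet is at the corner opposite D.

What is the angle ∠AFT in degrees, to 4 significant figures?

74.40°

The virtual corner opposite D is at (27.70, 44.90). Since A1 is tangent to AT there, FT ⟂ AT and A1 meets HR tangentially, so FH is at right angles to HR, with radius 9.8, so the center F sits 9.8 in from both sides at F = (17.90, 35.10). That places the tangent points at T = (27.70, 35.10) on AT and H = (17.90, 44.90) on HR. Then cos ∠AFT = FA·FT / (|FA||FT|), giving 74.40°.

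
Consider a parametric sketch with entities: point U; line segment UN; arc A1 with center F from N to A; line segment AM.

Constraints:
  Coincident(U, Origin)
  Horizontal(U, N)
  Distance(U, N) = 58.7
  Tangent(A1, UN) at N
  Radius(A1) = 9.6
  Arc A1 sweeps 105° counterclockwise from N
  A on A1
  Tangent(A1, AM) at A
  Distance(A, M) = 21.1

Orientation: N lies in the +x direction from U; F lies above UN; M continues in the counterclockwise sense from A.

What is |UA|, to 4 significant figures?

69.04

A1 meets UN tangentially, so FN is at right angles to UN, so F = N + (0, 9.6) = (58.70, 9.600). On A1, N sits at bearing -90° from F; a 105° counterclockwise sweep puts A at bearing 15°, so A = F + 9.6·(cos 15°, sin 15°) = (67.97, 12.08). Then |UA| = |A − U| = 69.04.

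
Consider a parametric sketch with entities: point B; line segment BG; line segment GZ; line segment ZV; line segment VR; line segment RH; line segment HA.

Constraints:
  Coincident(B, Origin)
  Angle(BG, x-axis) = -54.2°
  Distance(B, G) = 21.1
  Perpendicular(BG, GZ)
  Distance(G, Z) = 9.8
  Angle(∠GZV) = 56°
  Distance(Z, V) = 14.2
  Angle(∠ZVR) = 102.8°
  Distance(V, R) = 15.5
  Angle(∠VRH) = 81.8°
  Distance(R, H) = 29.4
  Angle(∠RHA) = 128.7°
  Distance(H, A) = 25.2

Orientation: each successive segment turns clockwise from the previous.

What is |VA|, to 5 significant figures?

43.163

B is at the origin; BG runs at -54.2° with length 21.1, so G = (12.343, -17.113). BG is perpendicular to GZ, so GZ runs at -144.20°; with |GZ| = 9.8, Z = (4.3942, -22.846). ∠GZV = 56.0° gives ZV at 91.800° from the x-axis; with |ZV| = 14.2, V = (3.9481, -8.6530). ∠ZVR = 102.8° gives VR at 14.600° from the x-axis; with |VR| = 15.5, R = (18.948, -4.7460). ∠VRH = 81.8° gives RH at -83.600° from the x-axis; with |RH| = 29.4, H = (22.225, -33.963). ∠RHA = 128.7° gives HA at -134.90° from the x-axis; with |HA| = 25.2, A = (4.4369, -51.813). Then |VA| = |A − V| = 43.163.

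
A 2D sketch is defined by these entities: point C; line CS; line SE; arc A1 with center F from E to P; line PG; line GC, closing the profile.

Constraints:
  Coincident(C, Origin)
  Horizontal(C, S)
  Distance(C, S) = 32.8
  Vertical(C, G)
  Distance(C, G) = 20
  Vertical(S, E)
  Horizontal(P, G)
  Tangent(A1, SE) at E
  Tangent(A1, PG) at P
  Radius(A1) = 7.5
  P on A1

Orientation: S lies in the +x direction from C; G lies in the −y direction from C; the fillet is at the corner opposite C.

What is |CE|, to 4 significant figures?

35.10

C is at the origin; CS is horizontal with |CS| = 32.8 and S on the +x side, so S = (32.80, 0.000). C and G share the same x with |CG| = 20.0 and G on the −y side, so G = (0.000, -20.00). The virtual corner opposite C is at (32.80, -20.00). Since A1 is tangent to SE there, FE ⟂ SE and A1 meets PG tangentially, so FP is at right angles to PG, with radius 7.5, so the center F sits 7.5 in from both sides at F = (25.30, -12.50). That places the tangent points at E = (32.80, -12.50) on SE and P = (25.30, -20.00) on PG. Then |CE| = |E − C| = 35.10.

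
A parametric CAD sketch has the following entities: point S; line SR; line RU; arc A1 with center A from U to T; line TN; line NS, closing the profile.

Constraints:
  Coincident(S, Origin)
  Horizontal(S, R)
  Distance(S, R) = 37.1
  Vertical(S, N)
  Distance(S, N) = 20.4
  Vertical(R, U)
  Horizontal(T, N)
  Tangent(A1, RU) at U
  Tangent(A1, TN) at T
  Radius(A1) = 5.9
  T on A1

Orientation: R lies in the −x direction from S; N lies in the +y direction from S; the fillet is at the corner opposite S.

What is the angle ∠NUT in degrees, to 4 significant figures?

35.96°

The virtual corner opposite S is at (-37.10, 20.40). A1 meets RU tangentially, so AU is at right angles to RU and tangency of A1 to TN means the radius AT is perpendicular to TN, with radius 5.9, so the center A sits 5.9 in from both sides at A = (-31.20, 14.50). That places the tangent points at U = (-37.10, 14.50) on RU and T = (-31.20, 20.40) on TN. Then cos ∠NUT = UN·UT / (|UN||UT|), giving 35.96°.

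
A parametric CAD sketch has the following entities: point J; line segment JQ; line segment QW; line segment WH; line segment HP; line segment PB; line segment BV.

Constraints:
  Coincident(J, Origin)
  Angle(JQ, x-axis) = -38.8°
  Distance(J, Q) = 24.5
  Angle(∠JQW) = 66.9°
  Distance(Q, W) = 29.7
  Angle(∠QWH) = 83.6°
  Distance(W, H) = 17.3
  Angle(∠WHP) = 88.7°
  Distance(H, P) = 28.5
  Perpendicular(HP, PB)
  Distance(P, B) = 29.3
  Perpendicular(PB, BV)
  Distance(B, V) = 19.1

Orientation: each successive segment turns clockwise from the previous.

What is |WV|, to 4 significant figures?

15.01

J is at the origin; JQ runs at -38.8° with length 24.5, so Q = (19.09, -15.35). ∠JQW = 66.9° gives QW at -151.9° from the x-axis; with |QW| = 29.7, W = (-7.105, -29.34). ∠QWH = 83.6° gives WH at 111.7° from the x-axis; with |WH| = 17.3, H = (-13.50, -13.27). ∠WHP = 88.7° gives HP at 20.40° from the x-axis; with |HP| = 28.5, P = (13.21, -3.333). HP is perpendicular to PB, so PB runs at -69.60°; with |PB| = 29.3, B = (23.42, -30.79). PB is perpendicular to BV, so BV runs at -159.6°; with |BV| = 19.1, V = (5.522, -37.45). Then |WV| = |V − W| = 15.01.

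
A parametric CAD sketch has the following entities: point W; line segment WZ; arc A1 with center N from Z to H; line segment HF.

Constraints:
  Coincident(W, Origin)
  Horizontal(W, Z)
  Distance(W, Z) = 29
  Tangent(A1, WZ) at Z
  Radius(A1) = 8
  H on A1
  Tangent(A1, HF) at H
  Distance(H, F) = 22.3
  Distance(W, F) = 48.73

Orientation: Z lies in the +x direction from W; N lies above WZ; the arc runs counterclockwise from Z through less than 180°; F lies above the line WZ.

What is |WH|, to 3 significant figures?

37.7

Checks: W.y = 0.00, Z.y = 0.00 ✓; |NH| = 8.000 ✓; ∠(NH, HF) = 90.00° ✓; |HF| = 22.30 ✓; |WF| = 48.73 ✓.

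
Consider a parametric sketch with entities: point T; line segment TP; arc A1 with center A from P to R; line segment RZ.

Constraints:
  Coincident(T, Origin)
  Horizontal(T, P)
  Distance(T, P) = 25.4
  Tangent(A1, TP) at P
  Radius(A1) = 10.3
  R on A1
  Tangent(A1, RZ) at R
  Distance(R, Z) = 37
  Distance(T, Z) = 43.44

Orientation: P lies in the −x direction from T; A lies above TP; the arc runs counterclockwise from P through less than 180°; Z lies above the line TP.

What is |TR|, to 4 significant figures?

17.21

Checks: |AP| = 10.30 ✓; |AR| = 10.30 ✓; ∠(AR, RZ) = 90.00° ✓; |RZ| = 37.00 ✓; |TZ| = 43.44 ✓.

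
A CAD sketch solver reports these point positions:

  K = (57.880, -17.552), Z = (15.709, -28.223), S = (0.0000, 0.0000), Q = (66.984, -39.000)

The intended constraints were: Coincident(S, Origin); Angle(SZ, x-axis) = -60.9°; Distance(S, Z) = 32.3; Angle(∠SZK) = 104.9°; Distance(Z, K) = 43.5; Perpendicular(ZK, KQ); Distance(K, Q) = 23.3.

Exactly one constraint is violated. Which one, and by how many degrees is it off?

Perpendicular(ZK, KQ) — off by 8.80°.

S = (0.00, 0.00) ✓; SZ at -60.90° ✓; |SZ| = 32.30 ✓; ∠SZK = 104.9° ✓; |ZK| = 43.50 ✓; ∠(ZK, KQ) = 81.20° ✗; |KQ| = 23.30 ✓.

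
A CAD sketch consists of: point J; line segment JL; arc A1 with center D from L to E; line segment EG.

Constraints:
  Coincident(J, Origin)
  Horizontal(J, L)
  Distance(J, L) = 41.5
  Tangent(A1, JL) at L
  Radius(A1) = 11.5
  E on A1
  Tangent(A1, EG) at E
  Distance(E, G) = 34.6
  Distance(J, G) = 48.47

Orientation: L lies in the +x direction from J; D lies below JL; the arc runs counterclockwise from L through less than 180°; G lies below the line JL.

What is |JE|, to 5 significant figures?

31.585

J is at the origin; JL is horizontal with |JL| = 41.5 and L on the +x side, so L = (41.500, 0.0000). The tangent condition forces DL to be normal to JL, so D = L + (0, -11.5) = (41.500, -11.500). Since DE ⟂ EG (tangency), |DG| = √(11.5² + 34.6²) = 36.461 regardless of where E sits on A1. So G lies on both circle(J, 48.47) and circle(D, 36.461); the below-JL intersection is G = (22.775, -42.786). E is the foot of the tangent from G: E = (30.273, -9.0079).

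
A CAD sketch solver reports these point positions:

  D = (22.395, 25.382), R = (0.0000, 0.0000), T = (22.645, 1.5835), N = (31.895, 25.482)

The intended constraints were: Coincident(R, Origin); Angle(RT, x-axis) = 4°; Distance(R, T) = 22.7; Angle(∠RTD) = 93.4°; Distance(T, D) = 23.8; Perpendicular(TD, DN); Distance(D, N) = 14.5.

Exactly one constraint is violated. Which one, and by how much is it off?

Distance(D, N) = 14.5 — off by 5.00.

R = (0.00, 0.00) ✓; RT at 4.000° ✓; |RT| = 22.70 ✓; ∠RTD = 93.40° ✓; |TD| = 23.80 ✓; ∠(TD, DN) = 90.00° ✓; |DN| = 9.501 ✗.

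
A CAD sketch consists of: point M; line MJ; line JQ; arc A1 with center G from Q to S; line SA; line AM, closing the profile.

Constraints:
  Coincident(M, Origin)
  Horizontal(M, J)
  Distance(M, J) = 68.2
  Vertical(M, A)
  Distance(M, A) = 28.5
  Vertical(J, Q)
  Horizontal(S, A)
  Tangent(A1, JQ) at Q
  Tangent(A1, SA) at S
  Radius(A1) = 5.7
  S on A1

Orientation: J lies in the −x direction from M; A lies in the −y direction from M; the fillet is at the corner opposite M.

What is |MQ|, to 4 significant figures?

71.91

M is at the origin; M and J share the same y with |MJ| = 68.2 and J on the −x side, so J = (-68.20, 0.000). M and A share the same x with |MA| = 28.5 and A on the −y side, so A = (0.000, -28.50). The virtual corner opposite M is at (-68.20, -28.50). Since A1 is tangent to JQ there, GQ ⟂ JQ and A1 meets SA tangentially, so GS is at right angles to SA, with radius 5.7, so the center G sits 5.7 in from both sides at G = (-62.50, -22.80). That places the tangent points at Q = (-68.20, -22.80) on JQ and S = (-62.50, -28.50) on SA. Then |MQ| = |Q − M| = 71.91.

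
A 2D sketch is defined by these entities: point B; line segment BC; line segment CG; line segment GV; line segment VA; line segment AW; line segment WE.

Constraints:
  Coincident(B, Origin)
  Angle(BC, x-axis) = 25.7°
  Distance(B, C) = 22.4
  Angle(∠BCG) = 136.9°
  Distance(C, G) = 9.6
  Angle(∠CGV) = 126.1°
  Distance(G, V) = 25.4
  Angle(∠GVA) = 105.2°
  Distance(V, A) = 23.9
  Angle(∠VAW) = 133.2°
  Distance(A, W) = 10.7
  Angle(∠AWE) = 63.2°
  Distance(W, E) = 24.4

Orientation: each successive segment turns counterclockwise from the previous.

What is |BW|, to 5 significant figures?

29.069

B is at the origin; BC runs at 25.7° with length 22.4, so C = (20.184, 9.7140). ∠BCG = 136.9° gives CG at 68.800° from the x-axis; with |CG| = 9.6, G = (23.656, 18.664). ∠CGV = 126.1° gives GV at 122.70° from the x-axis; with |GV| = 25.4, V = (9.9336, 40.039). ∠GVA = 105.2° gives VA at -162.50° from the x-axis; with |VA| = 23.9, A = (-12.860, 32.852). ∠VAW = 133.2° gives AW at -115.70° from the x-axis; with |AW| = 10.7, W = (-17.500, 23.210). Then |BW| = |W − B| = 29.069.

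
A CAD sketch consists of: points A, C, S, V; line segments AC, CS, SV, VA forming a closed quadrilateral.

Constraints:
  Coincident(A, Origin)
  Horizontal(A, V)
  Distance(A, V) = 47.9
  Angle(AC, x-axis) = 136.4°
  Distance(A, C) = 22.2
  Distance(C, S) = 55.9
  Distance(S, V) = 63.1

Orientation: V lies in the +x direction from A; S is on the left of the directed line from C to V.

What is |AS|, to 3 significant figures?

60.9

A is at the origin; AV is horizontal with |AV| = 47.9 and V in +x, so V = (47.9, 0). AC runs at 136.4° with |AC| = 22.2, so C = (-16.1, 15.3). S is determined by |CS| = 55.9 and |SV| = 63.1 together: it lies at the intersection of circle(C, 55.9) and circle(V, 63.1). With |CV| = 65.8, the foot of the radical line on CV is 26.4 from C and the perpendicular offset is √(55.9² − 26.4²) = 49.3. Taking the left-of-CV solution: S = (21.0, 57.1).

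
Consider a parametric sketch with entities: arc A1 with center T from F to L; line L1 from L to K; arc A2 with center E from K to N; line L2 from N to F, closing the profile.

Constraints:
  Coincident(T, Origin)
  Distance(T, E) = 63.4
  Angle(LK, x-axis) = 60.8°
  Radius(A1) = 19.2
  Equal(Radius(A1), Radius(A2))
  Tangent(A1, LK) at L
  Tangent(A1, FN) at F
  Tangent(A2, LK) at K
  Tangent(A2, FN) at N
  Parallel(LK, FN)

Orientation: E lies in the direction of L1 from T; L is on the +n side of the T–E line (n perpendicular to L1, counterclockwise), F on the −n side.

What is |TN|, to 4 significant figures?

66.24

The slot axis is L1's direction at 60.8°, so u = (cos 60.8°, sin 60.8°) = (0.4879, 0.8729) and n = (−sin 60.8°, cos 60.8°) = (-0.8729, 0.4879). T is at the origin and E lies 63.4 along u from T, so E = 63.4·u = (30.93, 55.34). Tangency of A1 to both parallel lines with radius 19.2 puts L and F at T ± 19.2·n: L = (-16.76, 9.367), F = (16.76, -9.367). Equal radii place K and N the same way about E: K = E + 19.2·n = (14.17, 64.71), N = E − 19.2·n = (47.69, 45.98). Then |TN| = |N − T| = 66.24.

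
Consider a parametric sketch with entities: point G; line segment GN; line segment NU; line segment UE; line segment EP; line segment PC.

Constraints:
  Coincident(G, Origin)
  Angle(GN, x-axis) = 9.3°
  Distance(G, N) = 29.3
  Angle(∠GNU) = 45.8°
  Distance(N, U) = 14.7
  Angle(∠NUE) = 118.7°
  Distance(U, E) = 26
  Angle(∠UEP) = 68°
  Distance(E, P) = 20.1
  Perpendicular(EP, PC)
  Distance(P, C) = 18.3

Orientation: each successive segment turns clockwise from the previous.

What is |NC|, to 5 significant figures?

8.6343

G is at the origin; GN runs at 9.3° with length 29.3, so N = (28.915, 4.7350). ∠GNU = 45.8° gives NU at -124.90° from the x-axis; with |NU| = 14.7, U = (20.504, -7.3212). ∠NUE = 118.7° gives UE at 173.80° from the x-axis; with |UE| = 26.0, E = (-5.3436, -4.5133). ∠UEP = 68.0° gives EP at 61.800° from the x-axis; with |EP| = 20.1, P = (4.1547, 13.201). EP is perpendicular to PC, so PC runs at -28.200°; with |PC| = 18.3, C = (20.283, 4.5533). Then |NC| = |C − N| = 8.6343.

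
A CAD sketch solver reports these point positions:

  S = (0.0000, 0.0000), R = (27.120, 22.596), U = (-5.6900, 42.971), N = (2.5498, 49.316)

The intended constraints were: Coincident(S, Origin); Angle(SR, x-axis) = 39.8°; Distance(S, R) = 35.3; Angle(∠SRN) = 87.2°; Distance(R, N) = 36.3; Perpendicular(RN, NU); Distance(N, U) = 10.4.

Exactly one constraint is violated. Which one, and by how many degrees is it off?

Perpendicular(RN, NU) — off by 5.00°.

S = (0.00, 0.00) ✓; SR at 39.80° ✓; |SR| = 35.30 ✓; ∠SRN = 87.20° ✓; |RN| = 36.30 ✓; ∠(RN, NU) = 85.00° ✗; |NU| = 10.40 ✓.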